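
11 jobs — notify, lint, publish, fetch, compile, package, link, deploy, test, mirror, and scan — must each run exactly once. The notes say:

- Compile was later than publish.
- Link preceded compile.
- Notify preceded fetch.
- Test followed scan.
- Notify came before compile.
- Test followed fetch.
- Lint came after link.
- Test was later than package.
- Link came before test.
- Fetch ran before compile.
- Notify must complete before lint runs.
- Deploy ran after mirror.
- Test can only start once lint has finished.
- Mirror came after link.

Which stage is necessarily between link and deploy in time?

Tracing the constraints gives link → mirror → deploy, so mirror sits after link and before deploy.
No other stage is forced both after link and before deploy.

mirror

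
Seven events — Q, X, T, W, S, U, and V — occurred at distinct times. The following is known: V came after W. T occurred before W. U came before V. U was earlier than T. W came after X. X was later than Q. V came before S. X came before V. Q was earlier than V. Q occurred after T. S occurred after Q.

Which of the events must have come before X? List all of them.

Directly stated before X: Q.
T reaches X via T → Q → X.
U reaches X via U → T → Q → X.
No chain forces W (or any of the others) ahead of X.

Q, T, U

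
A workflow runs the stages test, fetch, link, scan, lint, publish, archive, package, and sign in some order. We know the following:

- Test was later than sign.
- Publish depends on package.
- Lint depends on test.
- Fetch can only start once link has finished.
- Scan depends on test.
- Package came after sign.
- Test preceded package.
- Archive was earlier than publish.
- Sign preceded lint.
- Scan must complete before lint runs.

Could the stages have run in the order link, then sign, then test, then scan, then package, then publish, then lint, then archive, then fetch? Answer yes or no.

The constraints require archive before publish, but in the proposed sequence publish appears ahead of archive. That one violation is enough.

no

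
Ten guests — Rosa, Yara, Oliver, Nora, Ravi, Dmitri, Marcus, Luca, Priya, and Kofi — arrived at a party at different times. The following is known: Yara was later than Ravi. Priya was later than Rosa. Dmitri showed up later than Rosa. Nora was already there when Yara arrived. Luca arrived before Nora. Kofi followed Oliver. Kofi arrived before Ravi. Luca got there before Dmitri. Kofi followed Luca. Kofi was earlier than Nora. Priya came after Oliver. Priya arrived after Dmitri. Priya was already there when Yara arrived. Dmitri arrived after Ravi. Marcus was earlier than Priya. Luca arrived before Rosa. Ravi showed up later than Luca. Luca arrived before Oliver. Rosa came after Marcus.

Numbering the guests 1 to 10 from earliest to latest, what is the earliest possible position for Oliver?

2

Luca must come before Oliver — 1 forced predecessor.
Nothing else is forced ahead of Oliver, so their earliest slot is position 1 + 1 = 2.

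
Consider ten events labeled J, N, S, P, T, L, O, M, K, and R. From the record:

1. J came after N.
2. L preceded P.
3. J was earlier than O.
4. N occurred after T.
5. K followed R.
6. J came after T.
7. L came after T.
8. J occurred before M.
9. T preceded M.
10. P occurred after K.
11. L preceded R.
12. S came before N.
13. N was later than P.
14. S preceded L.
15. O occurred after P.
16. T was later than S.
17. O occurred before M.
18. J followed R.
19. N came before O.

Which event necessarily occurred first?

S has a chain of constraints placing it before every other event, so S must be first.

S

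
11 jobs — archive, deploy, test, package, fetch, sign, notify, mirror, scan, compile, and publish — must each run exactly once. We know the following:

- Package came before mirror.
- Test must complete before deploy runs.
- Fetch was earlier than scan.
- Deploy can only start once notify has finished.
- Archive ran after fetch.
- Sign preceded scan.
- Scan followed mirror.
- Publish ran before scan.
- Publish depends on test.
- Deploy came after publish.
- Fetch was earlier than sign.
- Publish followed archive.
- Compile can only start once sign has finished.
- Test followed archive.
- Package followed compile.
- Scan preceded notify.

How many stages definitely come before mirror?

Directly stated before mirror: package.
Compile reaches mirror via compile → package → mirror.
Fetch reaches mirror via fetch → sign → compile → package → mirror.
Sign reaches mirror via sign → compile → package → mirror.
That's compile, fetch, package, and sign — 4 in all.

4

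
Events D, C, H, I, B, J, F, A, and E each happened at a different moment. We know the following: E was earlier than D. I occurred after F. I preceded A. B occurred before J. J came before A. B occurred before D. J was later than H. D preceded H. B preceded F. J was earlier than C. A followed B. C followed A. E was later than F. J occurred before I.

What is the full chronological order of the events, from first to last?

The constraints fix every adjacent pair, so only one ordering works:
B → F → E → D → H → J → I → A → C.

B, F, E, D, H, J, I, A, C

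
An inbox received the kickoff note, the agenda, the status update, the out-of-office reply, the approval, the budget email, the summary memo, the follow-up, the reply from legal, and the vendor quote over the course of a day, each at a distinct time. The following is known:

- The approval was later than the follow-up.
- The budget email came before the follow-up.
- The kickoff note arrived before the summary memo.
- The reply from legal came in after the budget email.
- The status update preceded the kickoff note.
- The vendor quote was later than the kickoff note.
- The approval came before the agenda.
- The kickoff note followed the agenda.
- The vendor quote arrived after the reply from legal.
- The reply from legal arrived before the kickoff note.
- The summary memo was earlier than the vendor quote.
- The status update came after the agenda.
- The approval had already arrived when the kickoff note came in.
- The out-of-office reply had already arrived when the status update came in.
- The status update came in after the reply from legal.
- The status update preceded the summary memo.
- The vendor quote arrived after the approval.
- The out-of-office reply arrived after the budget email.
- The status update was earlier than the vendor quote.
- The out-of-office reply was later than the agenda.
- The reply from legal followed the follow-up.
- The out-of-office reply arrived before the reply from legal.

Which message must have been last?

Every other message has a chain of constraints placing it before the vendor quote, so the vendor quote is last.

the vendor quote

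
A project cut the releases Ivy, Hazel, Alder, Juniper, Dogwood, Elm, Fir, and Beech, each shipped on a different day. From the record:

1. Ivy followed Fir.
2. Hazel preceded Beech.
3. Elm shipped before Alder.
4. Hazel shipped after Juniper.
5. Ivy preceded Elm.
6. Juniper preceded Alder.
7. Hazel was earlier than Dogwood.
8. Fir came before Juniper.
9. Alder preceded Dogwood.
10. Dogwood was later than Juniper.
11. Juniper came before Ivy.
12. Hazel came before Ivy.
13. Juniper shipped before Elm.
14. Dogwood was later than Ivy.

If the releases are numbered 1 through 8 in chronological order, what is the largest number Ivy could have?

Ivy must come before Alder, Dogwood, and Elm — 3 releases forced after it.
Everything else can be placed before Ivy in some valid order, so Ivy can sit as late as position 8 − 3 = 5.

5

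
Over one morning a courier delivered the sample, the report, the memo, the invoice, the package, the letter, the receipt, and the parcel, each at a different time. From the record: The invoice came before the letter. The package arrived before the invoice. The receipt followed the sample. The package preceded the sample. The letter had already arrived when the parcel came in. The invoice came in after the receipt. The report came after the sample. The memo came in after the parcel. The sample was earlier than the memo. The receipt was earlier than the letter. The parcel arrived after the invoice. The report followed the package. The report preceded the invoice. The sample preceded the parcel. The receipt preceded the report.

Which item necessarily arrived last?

the memo

Every other item has a chain of constraints placing it before the memo, so the memo is last.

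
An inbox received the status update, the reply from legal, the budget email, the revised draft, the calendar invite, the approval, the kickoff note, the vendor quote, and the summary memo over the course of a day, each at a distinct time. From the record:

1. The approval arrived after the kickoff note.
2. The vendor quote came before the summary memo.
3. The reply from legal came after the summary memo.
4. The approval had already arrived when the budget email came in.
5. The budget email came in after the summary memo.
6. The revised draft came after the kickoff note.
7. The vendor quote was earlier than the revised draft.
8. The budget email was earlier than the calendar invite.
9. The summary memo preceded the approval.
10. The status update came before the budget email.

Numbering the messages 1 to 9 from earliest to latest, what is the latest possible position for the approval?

7

The approval must come before the budget email and the calendar invite — 2 messages forced after it.
Everything else can be placed before the approval in some valid order, so the approval can sit as late as position 9 − 2 = 7.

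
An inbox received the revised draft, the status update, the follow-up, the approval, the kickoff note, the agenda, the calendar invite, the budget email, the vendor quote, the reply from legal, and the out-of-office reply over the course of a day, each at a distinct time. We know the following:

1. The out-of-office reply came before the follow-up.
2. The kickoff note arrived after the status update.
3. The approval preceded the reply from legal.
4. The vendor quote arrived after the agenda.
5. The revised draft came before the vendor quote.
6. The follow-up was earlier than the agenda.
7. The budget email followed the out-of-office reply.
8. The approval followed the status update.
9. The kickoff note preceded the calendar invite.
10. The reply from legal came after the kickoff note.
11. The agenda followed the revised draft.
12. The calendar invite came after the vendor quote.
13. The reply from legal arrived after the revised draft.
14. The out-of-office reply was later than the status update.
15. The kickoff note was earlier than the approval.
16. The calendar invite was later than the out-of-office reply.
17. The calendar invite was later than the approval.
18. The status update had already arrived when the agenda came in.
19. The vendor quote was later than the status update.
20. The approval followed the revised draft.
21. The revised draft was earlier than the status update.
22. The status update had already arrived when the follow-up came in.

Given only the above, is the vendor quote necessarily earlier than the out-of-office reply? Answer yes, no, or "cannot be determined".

Tracing the constraints gives the out-of-office reply → the follow-up → the agenda → the vendor quote, so the out-of-office reply must come before the vendor quote.
That means the vendor quote cannot be before the out-of-office reply.

no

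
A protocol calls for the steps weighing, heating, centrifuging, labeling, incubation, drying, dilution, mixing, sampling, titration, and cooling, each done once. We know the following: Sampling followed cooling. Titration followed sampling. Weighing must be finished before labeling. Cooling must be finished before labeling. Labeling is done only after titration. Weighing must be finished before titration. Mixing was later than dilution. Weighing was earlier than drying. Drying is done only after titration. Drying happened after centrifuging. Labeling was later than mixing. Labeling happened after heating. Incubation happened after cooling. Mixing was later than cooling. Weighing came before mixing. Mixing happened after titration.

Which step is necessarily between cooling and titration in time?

Tracing the constraints gives cooling → sampling → titration, so sampling sits after cooling and before titration.
No other step is forced both after cooling and before titration.

sampling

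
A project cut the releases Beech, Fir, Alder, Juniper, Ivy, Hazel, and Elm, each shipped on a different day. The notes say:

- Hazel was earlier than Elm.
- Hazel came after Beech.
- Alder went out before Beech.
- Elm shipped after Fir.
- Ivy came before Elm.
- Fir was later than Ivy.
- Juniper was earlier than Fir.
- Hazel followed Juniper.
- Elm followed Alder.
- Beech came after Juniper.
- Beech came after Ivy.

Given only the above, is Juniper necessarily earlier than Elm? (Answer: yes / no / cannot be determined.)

Chain the constraints: Juniper → Hazel → Elm. Each link is directly stated, so Juniper comes before Elm.

yes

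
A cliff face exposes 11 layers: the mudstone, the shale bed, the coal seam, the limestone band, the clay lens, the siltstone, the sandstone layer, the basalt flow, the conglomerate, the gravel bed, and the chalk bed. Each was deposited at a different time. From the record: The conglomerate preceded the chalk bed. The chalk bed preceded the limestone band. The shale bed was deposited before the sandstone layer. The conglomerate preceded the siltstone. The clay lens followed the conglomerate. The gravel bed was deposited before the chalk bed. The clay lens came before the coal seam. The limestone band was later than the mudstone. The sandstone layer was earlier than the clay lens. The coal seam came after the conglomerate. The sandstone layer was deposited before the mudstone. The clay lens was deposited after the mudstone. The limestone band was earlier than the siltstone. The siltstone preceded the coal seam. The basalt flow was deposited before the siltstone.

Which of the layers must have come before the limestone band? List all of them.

Directly stated before the limestone band: the chalk bed and the mudstone.
The conglomerate reaches the limestone band via the conglomerate → the chalk bed → the limestone band.
The gravel bed reaches the limestone band via the gravel bed → the chalk bed → the limestone band.
The sandstone layer reaches the limestone band via the sandstone layer → the mudstone → the limestone band.
Likewise the shale bed reaches the limestone band by chaining the stated constraints.

the chalk bed, the conglomerate, the gravel bed, the mudstone, the sandstone layer, the shale bed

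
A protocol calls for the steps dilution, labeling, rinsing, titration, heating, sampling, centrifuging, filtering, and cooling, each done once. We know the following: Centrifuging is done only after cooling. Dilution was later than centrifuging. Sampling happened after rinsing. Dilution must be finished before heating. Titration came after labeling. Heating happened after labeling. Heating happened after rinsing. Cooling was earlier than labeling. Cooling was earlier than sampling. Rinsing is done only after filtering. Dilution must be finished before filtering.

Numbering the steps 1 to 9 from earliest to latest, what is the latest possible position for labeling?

Labeling must come before heating and titration — 2 steps forced after it.
Everything else can be placed before labeling in some valid order, so labeling can sit as late as position 9 − 2 = 7.

7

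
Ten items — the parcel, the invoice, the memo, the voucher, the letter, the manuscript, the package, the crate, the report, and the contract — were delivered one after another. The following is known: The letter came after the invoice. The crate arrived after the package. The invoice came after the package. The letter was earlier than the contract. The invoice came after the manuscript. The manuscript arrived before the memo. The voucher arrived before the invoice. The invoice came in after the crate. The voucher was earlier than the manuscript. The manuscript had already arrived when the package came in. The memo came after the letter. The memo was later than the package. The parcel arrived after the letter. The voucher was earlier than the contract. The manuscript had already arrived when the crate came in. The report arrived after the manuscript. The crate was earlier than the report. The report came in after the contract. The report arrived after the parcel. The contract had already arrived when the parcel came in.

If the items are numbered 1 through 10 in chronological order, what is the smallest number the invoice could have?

The crate, the manuscript, the package, and the voucher must all come before the invoice — 4 forced predecessors.
Nothing else is forced ahead of the invoice, so its earliest slot is position 4 + 1 = 5.

5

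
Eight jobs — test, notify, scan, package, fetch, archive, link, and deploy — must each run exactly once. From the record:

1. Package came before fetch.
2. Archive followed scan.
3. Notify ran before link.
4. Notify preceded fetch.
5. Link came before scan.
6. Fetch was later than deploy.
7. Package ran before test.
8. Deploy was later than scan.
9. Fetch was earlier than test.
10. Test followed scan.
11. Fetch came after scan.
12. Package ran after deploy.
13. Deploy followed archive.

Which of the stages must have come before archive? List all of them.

Directly stated before archive: scan.
Link reaches archive via link → scan → archive.
Notify reaches archive via notify → link → scan → archive.
No chain forces package (or any of the others) ahead of archive.

link, notify, scan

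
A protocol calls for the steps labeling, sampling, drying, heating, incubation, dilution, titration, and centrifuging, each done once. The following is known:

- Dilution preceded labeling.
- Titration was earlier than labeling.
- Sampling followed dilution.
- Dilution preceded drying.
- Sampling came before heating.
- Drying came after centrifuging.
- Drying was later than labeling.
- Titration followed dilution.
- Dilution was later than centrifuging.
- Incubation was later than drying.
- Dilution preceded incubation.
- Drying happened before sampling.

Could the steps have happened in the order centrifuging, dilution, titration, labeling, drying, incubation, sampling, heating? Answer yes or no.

yes

Check each stated constraint against the proposed order — e.g. centrifuging is ahead of drying; dilution is ahead of sampling. Every pair is in the required order; nothing is violated.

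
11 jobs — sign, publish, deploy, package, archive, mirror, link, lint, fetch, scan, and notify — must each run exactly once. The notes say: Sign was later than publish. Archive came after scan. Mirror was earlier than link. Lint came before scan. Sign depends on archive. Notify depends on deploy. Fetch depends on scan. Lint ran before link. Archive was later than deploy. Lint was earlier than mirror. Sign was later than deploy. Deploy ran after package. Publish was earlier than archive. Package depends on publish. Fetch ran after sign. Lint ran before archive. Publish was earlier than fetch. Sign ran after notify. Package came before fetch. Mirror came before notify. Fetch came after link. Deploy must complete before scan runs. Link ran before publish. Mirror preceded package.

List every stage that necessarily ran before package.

Directly stated before package: mirror and publish.
Link reaches package via link → publish → package.
Lint reaches package via lint → mirror → package.

link, lint, mirror, publish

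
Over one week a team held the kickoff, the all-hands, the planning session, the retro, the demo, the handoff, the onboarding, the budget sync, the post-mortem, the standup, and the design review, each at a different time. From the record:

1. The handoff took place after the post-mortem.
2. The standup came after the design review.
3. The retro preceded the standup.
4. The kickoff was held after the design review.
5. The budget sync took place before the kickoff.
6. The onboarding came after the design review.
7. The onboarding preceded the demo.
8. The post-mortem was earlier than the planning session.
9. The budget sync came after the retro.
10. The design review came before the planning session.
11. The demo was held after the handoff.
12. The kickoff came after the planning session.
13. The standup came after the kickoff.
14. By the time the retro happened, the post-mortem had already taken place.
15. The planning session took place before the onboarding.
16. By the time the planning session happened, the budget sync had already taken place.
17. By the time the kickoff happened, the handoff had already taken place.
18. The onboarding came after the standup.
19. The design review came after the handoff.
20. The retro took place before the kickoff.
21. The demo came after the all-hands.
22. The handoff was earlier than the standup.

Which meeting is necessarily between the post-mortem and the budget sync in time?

the retro

Tracing the constraints gives the post-mortem → the retro → the budget sync, so the retro sits after the post-mortem and before the budget sync.
No other meeting is forced both after the post-mortem and before the budget sync.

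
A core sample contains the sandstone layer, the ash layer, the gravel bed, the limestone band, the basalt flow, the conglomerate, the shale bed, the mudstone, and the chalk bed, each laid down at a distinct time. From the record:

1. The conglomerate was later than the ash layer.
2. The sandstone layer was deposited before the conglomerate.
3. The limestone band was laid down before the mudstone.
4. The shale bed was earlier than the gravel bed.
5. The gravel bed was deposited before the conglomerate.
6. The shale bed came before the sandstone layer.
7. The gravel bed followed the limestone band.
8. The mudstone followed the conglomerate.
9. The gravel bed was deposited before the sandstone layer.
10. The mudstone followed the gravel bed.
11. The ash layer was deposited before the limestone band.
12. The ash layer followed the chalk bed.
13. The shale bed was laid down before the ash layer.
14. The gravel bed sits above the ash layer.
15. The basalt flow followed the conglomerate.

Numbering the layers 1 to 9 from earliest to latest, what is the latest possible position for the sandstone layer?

The sandstone layer must come before the basalt flow, the conglomerate, and the mudstone — 3 layers forced after it.
Everything else can be placed before the sandstone layer in some valid order, so the sandstone layer can sit as late as position 9 − 3 = 6.

6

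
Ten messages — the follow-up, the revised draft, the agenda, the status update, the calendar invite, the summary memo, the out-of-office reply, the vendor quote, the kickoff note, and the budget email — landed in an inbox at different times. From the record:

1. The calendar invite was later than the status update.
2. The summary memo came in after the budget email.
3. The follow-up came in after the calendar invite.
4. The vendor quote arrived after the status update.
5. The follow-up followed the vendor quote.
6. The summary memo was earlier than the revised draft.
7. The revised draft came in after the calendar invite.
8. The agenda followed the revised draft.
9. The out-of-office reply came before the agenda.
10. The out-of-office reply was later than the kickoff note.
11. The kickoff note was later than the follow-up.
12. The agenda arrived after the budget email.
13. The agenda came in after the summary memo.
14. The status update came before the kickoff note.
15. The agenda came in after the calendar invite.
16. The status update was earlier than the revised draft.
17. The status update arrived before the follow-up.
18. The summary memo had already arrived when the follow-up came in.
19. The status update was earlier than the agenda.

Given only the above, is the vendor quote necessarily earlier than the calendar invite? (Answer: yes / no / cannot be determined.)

No chain of stated constraints runs from the vendor quote to the calendar invite, and none runs from the calendar invite to the vendor quote either.
So the relative order of the vendor quote and the calendar invite is not fixed by the given facts.

cannot be determined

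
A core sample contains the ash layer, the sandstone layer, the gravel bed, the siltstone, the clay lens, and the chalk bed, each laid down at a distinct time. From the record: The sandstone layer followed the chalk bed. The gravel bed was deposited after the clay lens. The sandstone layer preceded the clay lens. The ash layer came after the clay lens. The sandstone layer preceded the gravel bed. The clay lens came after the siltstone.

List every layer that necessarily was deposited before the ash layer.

the chalk bed, the clay lens, the sandstone layer, the siltstone

Directly stated before the ash layer: the clay lens.
The chalk bed reaches the ash layer via the chalk bed → the sandstone layer → the clay lens → the ash layer.
The sandstone layer reaches the ash layer via the sandstone layer → the clay lens → the ash layer.
The siltstone reaches the ash layer via the siltstone → the clay lens → the ash layer.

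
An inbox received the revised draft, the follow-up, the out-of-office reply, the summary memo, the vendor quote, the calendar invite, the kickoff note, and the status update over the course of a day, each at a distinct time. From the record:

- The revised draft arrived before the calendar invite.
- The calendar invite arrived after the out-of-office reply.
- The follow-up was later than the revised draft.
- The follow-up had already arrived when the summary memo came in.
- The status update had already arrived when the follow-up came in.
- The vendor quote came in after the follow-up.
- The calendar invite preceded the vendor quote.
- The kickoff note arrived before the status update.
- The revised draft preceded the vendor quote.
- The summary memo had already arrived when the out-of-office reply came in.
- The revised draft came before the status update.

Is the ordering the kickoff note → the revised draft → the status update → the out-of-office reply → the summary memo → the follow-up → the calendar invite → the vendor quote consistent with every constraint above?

The constraints require the summary memo before the out-of-office reply, but in the proposed sequence the out-of-office reply appears ahead of the summary memo. That one violation is enough.

no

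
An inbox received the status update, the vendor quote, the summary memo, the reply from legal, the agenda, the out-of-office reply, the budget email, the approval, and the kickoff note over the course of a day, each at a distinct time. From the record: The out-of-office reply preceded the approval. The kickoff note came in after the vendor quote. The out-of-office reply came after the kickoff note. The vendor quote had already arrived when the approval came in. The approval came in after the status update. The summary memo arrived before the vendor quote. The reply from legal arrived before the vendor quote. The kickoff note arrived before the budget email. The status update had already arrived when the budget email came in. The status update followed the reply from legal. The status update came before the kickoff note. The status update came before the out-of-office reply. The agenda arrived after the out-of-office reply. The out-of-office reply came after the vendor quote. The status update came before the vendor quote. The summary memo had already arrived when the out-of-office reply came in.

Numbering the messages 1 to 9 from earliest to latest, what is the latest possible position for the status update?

3

The status update must come before the agenda, the approval, the budget email, the kickoff note, the out-of-office reply, and the vendor quote — 6 messages forced after it.
Everything else can be placed before the status update in some valid order, so the status update can sit as late as position 9 − 6 = 3.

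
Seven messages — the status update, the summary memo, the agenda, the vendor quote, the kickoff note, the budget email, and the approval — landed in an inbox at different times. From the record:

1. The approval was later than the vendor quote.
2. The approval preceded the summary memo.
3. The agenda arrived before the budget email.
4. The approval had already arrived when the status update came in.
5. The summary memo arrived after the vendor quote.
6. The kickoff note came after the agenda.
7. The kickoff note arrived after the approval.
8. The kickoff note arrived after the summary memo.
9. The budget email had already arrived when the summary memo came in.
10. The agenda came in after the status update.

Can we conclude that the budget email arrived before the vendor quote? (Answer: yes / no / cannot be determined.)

no

Tracing the constraints gives the vendor quote → the approval → the status update → the agenda → the budget email, so the vendor quote must come before the budget email.
That means the budget email cannot be before the vendor quote.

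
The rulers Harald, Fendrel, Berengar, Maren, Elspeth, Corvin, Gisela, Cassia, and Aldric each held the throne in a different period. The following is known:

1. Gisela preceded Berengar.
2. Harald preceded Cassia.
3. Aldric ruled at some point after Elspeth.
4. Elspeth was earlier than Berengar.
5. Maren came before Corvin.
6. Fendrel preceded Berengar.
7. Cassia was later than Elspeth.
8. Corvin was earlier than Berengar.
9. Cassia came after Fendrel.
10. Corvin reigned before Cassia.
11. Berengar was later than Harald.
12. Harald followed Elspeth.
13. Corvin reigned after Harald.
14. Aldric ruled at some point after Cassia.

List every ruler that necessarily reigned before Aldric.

Cassia, Corvin, Elspeth, Fendrel, Harald, Maren

Directly stated before Aldric: Cassia and Elspeth.
Corvin reaches Aldric via Corvin → Cassia → Aldric.
Fendrel reaches Aldric via Fendrel → Cassia → Aldric.
Harald reaches Aldric via Harald → Cassia → Aldric.
Likewise Maren reaches Aldric by chaining the stated constraints.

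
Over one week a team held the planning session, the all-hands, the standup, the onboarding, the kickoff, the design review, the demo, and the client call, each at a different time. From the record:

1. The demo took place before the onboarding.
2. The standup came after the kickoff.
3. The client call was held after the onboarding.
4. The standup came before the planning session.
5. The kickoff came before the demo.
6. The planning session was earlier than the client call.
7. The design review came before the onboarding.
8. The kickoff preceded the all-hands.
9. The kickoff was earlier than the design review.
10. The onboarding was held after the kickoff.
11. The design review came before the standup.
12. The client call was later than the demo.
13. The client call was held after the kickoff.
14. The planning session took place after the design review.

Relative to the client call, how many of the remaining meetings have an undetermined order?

1

Forced before the client call: the demo, the design review, the kickoff, the onboarding, the planning session, and the standup.
That leaves the all-hands with no forced order relative to the client call — 1.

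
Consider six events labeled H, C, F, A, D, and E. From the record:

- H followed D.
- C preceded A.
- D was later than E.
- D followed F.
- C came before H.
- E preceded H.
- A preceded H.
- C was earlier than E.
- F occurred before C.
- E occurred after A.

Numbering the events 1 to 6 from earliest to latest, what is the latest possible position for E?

4

E must come before D and H — 2 events forced after it.
Everything else can be placed before E in some valid order, so E can sit as late as position 6 − 2 = 4.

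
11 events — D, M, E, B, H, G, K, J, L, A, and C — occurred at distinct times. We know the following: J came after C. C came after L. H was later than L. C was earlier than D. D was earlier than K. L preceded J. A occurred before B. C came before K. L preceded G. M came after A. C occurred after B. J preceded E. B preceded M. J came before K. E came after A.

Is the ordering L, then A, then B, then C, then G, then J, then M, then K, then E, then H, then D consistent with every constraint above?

no

The constraints require D before K, but in the proposed sequence K appears ahead of D. That one violation is enough.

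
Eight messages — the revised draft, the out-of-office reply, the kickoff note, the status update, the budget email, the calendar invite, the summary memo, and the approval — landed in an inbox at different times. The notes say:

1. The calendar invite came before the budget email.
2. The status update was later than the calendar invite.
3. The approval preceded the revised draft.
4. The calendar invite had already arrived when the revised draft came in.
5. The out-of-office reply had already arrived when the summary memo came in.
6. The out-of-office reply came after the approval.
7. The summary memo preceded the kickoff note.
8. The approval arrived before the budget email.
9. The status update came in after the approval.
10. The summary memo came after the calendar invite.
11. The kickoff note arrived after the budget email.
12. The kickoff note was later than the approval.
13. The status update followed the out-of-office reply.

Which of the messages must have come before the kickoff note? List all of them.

the approval, the budget email, the calendar invite, the out-of-office reply, the summary memo

Directly stated before the kickoff note: the approval, the budget email, and the summary memo.
The calendar invite reaches the kickoff note via the calendar invite → the summary memo → the kickoff note.
The out-of-office reply reaches the kickoff note via the out-of-office reply → the summary memo → the kickoff note.
No chain forces the revised draft (or any of the others) ahead of the kickoff note.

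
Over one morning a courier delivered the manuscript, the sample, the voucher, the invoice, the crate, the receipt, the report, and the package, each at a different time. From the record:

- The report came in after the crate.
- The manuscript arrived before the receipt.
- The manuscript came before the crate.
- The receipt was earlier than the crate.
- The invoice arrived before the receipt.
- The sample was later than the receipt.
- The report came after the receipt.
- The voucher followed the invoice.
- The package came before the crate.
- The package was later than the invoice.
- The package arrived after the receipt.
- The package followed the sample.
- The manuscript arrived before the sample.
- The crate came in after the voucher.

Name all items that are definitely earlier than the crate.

Directly stated before the crate: the manuscript, the package, the receipt, and the voucher.
The invoice reaches the crate via the invoice → the voucher → the crate.
The sample reaches the crate via the sample → the package → the crate.
No chain forces the report ahead of the crate.

the invoice, the manuscript, the package, the receipt, the sample, the voucher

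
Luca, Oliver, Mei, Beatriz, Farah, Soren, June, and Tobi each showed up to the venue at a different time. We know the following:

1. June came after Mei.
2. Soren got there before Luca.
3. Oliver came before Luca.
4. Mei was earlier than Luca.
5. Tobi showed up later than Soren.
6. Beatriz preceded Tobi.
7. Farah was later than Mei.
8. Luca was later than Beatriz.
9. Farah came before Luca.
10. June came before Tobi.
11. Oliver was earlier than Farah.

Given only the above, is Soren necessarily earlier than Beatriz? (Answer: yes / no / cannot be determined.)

cannot be determined

No chain of stated constraints runs from Soren to Beatriz, and none runs from Beatriz to Soren either.
So the relative order of Soren and Beatriz is not fixed by the given facts.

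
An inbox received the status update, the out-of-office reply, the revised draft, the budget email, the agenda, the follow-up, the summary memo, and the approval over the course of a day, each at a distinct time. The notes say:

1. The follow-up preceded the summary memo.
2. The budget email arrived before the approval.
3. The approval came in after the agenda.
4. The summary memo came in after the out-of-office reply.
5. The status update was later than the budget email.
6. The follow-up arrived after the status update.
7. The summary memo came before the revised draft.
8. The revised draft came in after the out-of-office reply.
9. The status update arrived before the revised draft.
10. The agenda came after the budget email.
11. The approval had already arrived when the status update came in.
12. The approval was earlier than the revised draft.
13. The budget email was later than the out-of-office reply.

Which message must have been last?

the revised draft

Every other message has a chain of constraints placing it before the revised draft, so the revised draft is last.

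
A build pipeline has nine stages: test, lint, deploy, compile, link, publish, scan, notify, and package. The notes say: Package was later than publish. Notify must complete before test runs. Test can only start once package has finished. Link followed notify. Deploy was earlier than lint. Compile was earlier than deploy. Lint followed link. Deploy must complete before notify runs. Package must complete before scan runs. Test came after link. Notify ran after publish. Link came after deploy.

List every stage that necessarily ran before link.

Directly stated before link: deploy and notify.
Compile reaches link via compile → deploy → link.
Publish reaches link via publish → notify → link.
No chain forces package (or any of the others) ahead of link.

compile, deploy, notify, publish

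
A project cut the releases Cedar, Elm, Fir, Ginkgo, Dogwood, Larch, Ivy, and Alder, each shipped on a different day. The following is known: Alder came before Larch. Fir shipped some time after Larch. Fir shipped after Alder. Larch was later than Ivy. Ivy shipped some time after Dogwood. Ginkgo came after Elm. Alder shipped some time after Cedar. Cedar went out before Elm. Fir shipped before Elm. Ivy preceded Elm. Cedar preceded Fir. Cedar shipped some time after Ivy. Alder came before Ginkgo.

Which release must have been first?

Dogwood

Dogwood has a chain of constraints placing it before every other release, so Dogwood must be first.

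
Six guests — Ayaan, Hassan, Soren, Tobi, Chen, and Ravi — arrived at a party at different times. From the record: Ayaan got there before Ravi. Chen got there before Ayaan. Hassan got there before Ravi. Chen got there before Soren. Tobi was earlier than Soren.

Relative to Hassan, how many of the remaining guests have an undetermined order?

Forced after Hassan: Ravi.
That leaves Ayaan, Chen, Soren, and Tobi with no forced order relative to Hassan — 4.

4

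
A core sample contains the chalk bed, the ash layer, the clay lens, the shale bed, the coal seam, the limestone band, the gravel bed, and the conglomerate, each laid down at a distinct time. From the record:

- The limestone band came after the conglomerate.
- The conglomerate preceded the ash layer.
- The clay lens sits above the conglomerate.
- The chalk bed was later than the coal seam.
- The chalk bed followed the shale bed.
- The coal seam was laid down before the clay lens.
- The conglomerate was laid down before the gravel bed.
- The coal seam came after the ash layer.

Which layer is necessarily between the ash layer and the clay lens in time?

Tracing the constraints gives the ash layer → the coal seam → the clay lens, so the coal seam sits after the ash layer and before the clay lens.
No other layer is forced both after the ash layer and before the clay lens.

the coal seam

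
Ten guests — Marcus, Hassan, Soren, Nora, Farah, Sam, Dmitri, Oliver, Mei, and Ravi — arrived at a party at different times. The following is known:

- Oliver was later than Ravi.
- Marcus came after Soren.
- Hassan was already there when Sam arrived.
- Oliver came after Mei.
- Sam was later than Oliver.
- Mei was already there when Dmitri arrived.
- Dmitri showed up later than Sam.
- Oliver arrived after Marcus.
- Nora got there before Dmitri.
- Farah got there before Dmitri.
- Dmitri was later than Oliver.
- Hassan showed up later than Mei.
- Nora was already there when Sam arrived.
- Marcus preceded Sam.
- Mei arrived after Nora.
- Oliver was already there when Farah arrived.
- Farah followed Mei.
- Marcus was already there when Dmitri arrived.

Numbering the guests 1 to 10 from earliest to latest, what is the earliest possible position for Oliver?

6

Marcus, Mei, Nora, Ravi, and Soren must all come before Oliver — 5 forced predecessors.
Nothing else is forced ahead of Oliver, so their earliest slot is position 5 + 1 = 6.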